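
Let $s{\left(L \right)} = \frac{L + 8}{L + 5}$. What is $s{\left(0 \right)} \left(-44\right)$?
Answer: $- \frac{352}{5} \approx -70.4$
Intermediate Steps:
$s{\left(L \right)} = \frac{8 + L}{5 + L}$
$s{\left(0 \right)} \left(-44\right) = \frac{8 + 0}{5 + 0} \left(-44\right) = \frac{1}{5} \cdot 8 \left(-44\right) = \frac{8}{5} \left(-44\right) = - \frac{352}{5}$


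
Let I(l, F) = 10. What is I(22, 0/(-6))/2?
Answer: 5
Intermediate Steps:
I(22, 0/(-6))/2 = 10/2 = (½)*10 = 5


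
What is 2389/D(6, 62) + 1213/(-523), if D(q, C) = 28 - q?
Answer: 1222761/11506 ≈ 106.27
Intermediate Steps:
2389/D(6, 62) + 1213/(-523) = 2389/(28 - 1*6) + 1213/(-523) = 2389/(28 - 6) + 1213*(-1/523) = 2389/22 - 1213/523 = 1222761/11506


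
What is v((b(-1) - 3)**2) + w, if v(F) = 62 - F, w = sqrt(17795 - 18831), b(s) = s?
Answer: 46 + 2*I*sqrt(259) ≈ 46.0 + 32.187*I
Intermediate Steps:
w = 2*I*sqrt(259) (w = sqrt(-1036) = 2*I*sqrt(259) ≈ 32.187*I)
v((b(-1) - 3)**2) + w = (62 - (-1 - 3)**2) + 2*I*sqrt(259) = (62 - 1*(-4)**2) + 2*I*sqrt(259) = (62 - 1*16) + 2*I*sqrt(259) = (62 - 16) + 2*I*sqrt(259) = 46 + 2*I*sqrt(259)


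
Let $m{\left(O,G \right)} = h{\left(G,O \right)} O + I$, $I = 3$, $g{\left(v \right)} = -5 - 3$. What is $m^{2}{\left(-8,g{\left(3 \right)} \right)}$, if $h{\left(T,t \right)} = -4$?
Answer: $1225$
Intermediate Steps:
$g{\left(v \right)} = -8$
$m{\left(O,G \right)} = 3 - 4 O$ ($m{\left(O,G \right)} = - 4 O + 3 = 3 - 4 O$)
$m^{2}{\left(-8,g{\left(3 \right)} \right)} = \left(3 - -32\right)^{2} = \left(3 + 32\right)^{2} = 35^{2} = 1225$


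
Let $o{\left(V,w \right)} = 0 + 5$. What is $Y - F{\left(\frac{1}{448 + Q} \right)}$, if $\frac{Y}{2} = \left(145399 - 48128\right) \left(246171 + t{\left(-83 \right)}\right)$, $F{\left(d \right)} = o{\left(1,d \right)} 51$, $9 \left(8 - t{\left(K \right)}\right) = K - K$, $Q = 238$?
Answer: $47892154763$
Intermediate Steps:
$o{\left(V,w \right)} = 5$
$t{\left(K \right)} = 8$ ($t{\left(K \right)} = 8 - \frac{K - K}{9} = 8 - 0 = 8 + 0 = 8$)
$F{\left(d \right)} = 255$ ($F{\left(d \right)} = 5 \cdot 51 = 255$)
$Y = 47892155018$ ($Y = 2 \left(145399 - 48128\right) \left(246171 + 8\right) = 2 \cdot 97271 \cdot 246179 = 2 \cdot 23946077509 = 47892155018$)
$Y - F{\left(\frac{1}{448 + Q} \right)} = 47892155018 - 255 = 47892154763$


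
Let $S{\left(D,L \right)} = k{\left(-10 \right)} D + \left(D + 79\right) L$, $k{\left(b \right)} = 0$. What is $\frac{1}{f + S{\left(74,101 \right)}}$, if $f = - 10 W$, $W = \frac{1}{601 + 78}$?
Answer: $\frac{679}{10492577} \approx 6.4712 \cdot 10^{-5}$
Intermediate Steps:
$W = \frac{1}{679} \approx 0.0014728$
$S{\left(D,L \right)} = L \left(79 + D\right)$ ($S{\left(D,L \right)} = 0 D + \left(D + 79\right) L = 0 + \left(79 + D\right) L = 0 + L \left(79 + D\right) = L \left(79 + D\right)$)
$f = - \frac{10}{679}$ ($f = \left(-10\right) \frac{1}{679} = - \frac{10}{679} \approx -0.014728$)
$\frac{1}{f + S{\left(74,101 \right)}} = \frac{1}{- \frac{10}{679} + 101 \left(79 + 74\right)} = \frac{1}{- \frac{10}{679} + 101 \cdot 153} = \frac{1}{- \frac{10}{679} + 15453} = \frac{1}{\frac{10492577}{679}} = \frac{679}{10492577}$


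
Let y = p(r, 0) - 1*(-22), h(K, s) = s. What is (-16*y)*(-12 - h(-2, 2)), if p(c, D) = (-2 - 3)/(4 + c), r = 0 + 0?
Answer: 4648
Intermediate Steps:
r = 0
p(c, D) = -5/(4 + c)
y = 83/4 (y = -5/(4 + 0) - 1*(-22) = -5/4 + 22 = 83/4 ≈ 20.750)
(-16*y)*(-12 - h(-2, 2)) = (-16*83/4)*(-12 - 1*2) = -332*(-12 - 2) = -332*(-14) = 4648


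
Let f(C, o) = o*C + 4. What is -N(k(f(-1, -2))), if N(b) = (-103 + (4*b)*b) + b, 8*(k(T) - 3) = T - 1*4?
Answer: 115/2 ≈ 57.500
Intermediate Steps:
f(C, o) = 4 + C*o (f(C, o) = C*o + 4 = 4 + C*o)
k(T) = 5/2 + T/8 (k(T) = 3 + (T - 1*4)/8 = 3 + (T - 4)/8 = 3 + (-4 + T)/8 = 3 + (-½ + T/8) = 5/2 + T/8)
N(b) = -103 + b + 4*b² (N(b) = (-103 + 4*b²) + b = -103 + b + 4*b²)
-N(k(f(-1, -2))) = -(-103 + (5/2 + (4 - 1*(-2))/8) + 4*(5/2 + (4 - 1*(-2))/8)²) = -(-103 + (5/2 + (4 + 2)/8) + 4*(5/2 + (4 + 2)/8)²) = -(-103 + (5/2 + (⅛)*6) + 4*(5/2 + (⅛)*6)²) = -(-103 + (5/2 + ¾) + 4*(5/2 + ¾)²) = -(-103 + 13/4 + 4*(13/4)²) = -(-103 + 13/4 + 4*(169/16)) = -(-103 + 13/4 + 169/4) = -1*(-115/2) = 115/2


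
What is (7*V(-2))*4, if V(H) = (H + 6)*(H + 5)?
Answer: 336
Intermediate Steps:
V(H) = (5 + H)*(6 + H) (V(H) = (6 + H)*(5 + H) = (5 + H)*(6 + H))
(7*V(-2))*4 = (7*(30 + (-2)² + 11*(-2)))*4 = (7*(30 + 4 - 22))*4 = (7*12)*4 = 84*4 = 336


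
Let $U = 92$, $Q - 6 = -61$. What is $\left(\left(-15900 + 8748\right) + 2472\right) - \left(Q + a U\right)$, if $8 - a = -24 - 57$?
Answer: $-12813$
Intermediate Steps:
$Q = -55$ ($Q = 6 - 61 = -55$)
$a = 89$ ($a = 8 - \left(-24 - 57\right) = 8 - -81 = 8 + 81 = 89$)
$\left(\left(-15900 + 8748\right) + 2472\right) - \left(Q + a U\right) = \left(\left(-15900 + 8748\right) + 2472\right) - \left(-55 + 89 \cdot 92\right) = \left(-7152 + 2472\right) - \left(-55 + 8188\right) = -4680 - 8133 = -12813$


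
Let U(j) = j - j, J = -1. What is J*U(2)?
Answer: 0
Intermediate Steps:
U(j) = 0
J*U(2) = -1*0 = 0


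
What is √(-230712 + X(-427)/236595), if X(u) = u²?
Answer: I*√12914567249766045/236595 ≈ 480.32*I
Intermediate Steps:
√(-230712 + X(-427)/236595) = √(-230712 + (-427)²/236595) = √(-230712 + 182329*(1/236595)) = √(-230712 + 182329/236595) = √(-54585123311/236595) = I*√12914567249766045/236595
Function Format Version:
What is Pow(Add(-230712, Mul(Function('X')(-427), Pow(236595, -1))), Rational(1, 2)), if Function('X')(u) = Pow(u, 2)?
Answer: Mul(Rational(1, 236595), I, Pow(12914567249766045, Rational(1, 2))) ≈ Mul(480.32, I)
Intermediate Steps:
Pow(Add(-230712, Mul(Function('X')(-427), Pow(236595, -1))), Rational(1, 2)) = Pow(Add(-230712, Mul(Pow(-427, 2), Pow(236595, -1))), Rational(1, 2)) = Pow(Add(-230712, Mul(182329, Rational(1, 236595))), Rational(1, 2)) = Pow(Add(-230712, Rational(182329, 236595)), Rational(1, 2)) = Pow(Rational(-54585123311, 236595), Rational(1, 2)) = Mul(Rational(1, 236595), I, Pow(12914567249766045, Rational(1, 2)))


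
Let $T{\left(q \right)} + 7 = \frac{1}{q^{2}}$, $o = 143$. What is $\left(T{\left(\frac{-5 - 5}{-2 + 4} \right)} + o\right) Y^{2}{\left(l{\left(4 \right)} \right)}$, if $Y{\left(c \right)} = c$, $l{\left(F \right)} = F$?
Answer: $\frac{54416}{25} \approx 2176.6$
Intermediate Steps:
$T{\left(q \right)} = -7 + \frac{1}{q^{2}}$
$\left(T{\left(\frac{-5 - 5}{-2 + 4} \right)} + o\right) Y^{2}{\left(l{\left(4 \right)} \right)} = \left(\left(-7 + \frac{1}{\left(-5 - 5\right)^{2} \frac{1}{\left(-2 + 4\right)^{2}}}\right) + 143\right) 4^{2} = \left(\left(-7 + \frac{1}{25}\right) + 143\right) 16 = \left(- \frac{174}{25} + 143\right) 16 = \frac{3401}{25} \cdot 16 = \frac{54416}{25}$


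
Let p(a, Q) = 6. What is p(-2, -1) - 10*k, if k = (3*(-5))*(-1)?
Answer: -144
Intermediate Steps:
k = 15 (k = -15*(-1) = 15)
p(-2, -1) - 10*k = 6 - 10*15 = 6 - 150 = -144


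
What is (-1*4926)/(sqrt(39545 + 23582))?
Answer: -4926*sqrt(63127)/63127 ≈ -19.606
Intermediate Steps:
(-1*4926)/(sqrt(39545 + 23582)) = -4926*sqrt(63127)/63127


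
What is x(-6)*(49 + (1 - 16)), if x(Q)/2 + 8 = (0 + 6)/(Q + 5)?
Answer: -952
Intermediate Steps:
x(Q) = -16 + 12/(5 + Q) (x(Q) = -16 + 2*((0 + 6)/(Q + 5)) = -16 + 2*(6/(5 + Q)) = -16 + 12/(5 + Q))
x(-6)*(49 + (1 - 16)) = (4*(-17 - 4*(-6))/(5 - 6))*(49 + (1 - 16)) = (4*(-17 + 24)/(-1))*(49 - 15) = (4*(-1)*7)*34 = -28*34 = -952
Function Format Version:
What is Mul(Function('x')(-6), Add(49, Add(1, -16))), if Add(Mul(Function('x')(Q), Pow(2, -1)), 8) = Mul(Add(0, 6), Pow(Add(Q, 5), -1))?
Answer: -952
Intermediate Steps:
Function('x')(Q) = Add(-16, Mul(12, Pow(Add(5, Q), -1))) (Function('x')(Q) = Add(-16, Mul(2, Mul(Add(0, 6), Pow(Add(Q, 5), -1)))) = Add(-16, Mul(2, Mul(6, Pow(Add(5, Q), -1)))) = Add(-16, Mul(12, Pow(Add(5, Q), -1))))
Mul(Function('x')(-6), Add(49, Add(1, -16))) = Mul(Mul(4, Pow(Add(5, -6), -1), Add(-17, Mul(-4, -6))), Add(49, Add(1, -16))) = Mul(Mul(4, Pow(-1, -1), Add(-17, 24)), Add(49, -15)) = Mul(Mul(4, -1, 7), 34) = Mul(-28, 34) = -952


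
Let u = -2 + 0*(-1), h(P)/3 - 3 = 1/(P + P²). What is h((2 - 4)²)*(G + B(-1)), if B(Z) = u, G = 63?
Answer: 11163/20 ≈ 558.15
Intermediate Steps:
h(P) = 9 + 3/(P + P²)
u = -2 (u = -2 + 0 = -2)
B(Z) = -2
h((2 - 4)²)*(G + B(-1)) = (3*(1 + 3*(2 - 4)² + 3*((2 - 4)²)²)/(((2 - 4)²)*(1 + (2 - 4)²)))*(63 - 2) = (3*(1 + 3*(-2)² + 3*((-2)²)²)/(((-2)²)*(1 + (-2)²)))*61 = (3*(1 + 3*4 + 3*4²)/(4*(1 + 4)))*61 = (3*(¼)*(1 + 12 + 3*16)/5)*61 = (3*(¼)*(⅕)*(1 + 12 + 48))*61 = (3*(¼)*(⅕)*61)*61 = (183/20)*61 = 11163/20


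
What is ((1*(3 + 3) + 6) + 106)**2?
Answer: 13924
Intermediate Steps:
((1*(3 + 3) + 6) + 106)**2 = ((1*6 + 6) + 106)**2 = ((6 + 6) + 106)**2 = (12 + 106)**2 = 118**2 = 13924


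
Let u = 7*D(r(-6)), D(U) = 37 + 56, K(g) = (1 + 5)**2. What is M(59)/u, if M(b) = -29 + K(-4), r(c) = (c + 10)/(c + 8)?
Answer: 1/93 ≈ 0.010753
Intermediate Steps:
K(g) = 36 (K(g) = 6**2 = 36)
r(c) = (10 + c)/(8 + c)
D(U) = 93
u = 651 (u = 7*93 = 651)
M(b) = 7 (M(b) = -29 + 36 = 7)
M(59)/u = 7/651 = 7*(1/651) = 1/93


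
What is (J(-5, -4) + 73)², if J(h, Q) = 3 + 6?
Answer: 6724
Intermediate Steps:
J(h, Q) = 9
(J(-5, -4) + 73)² = (9 + 73)² = 82² = 6724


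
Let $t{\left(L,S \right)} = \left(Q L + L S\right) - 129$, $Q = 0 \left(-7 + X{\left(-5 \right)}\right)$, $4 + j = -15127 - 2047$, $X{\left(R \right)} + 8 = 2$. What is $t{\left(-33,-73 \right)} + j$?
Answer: $-14898$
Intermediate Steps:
$X{\left(R \right)} = -6$ ($X{\left(R \right)} = -8 + 2 = -6$)
$j = -17178$ ($j = -4 - 17174 = -17178$)
$Q = 0$ ($Q = 0 \left(-7 - 6\right) = 0 \left(-13\right) = 0$)
$t{\left(L,S \right)} = -129 + L S$ ($t{\left(L,S \right)} = \left(0 L + L S\right) - 129 = \left(0 + L S\right) - 129 = L S - 129 = -129 + L S$)
$t{\left(-33,-73 \right)} + j = \left(-129 - -2409\right) - 17178 = \left(-129 + 2409\right) - 17178 = 2280 - 17178 = -14898$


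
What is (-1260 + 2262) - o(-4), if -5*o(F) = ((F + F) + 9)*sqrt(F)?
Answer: 1002 + 2*I/5 ≈ 1002.0 + 0.4*I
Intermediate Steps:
o(F) = -sqrt(F)*(9 + 2*F)/5 (o(F) = -((F + F) + 9)*sqrt(F)/5 = -(2*F + 9)*sqrt(F)/5 = -(9 + 2*F)*sqrt(F)/5 = -sqrt(F)*(9 + 2*F)/5)
(-1260 + 2262) - o(-4) = (-1260 + 2262) - sqrt(-4)*(-9 - 2*(-4))/5 = 1002 - 2*I*(-9 + 8)/5 = 1002 - 2*I*(-1)/5 = 1002 - (-2)*I/5 = 1002 + 2*I/5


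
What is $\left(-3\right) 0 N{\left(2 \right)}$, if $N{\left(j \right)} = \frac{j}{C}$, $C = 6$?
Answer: $0$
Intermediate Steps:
$N{\left(j \right)} = \frac{j}{6}$
$\left(-3\right) 0 N{\left(2 \right)} = \left(-3\right) 0 \cdot \frac{1}{6} \cdot 2 = 0 \cdot \frac{1}{3} = 0$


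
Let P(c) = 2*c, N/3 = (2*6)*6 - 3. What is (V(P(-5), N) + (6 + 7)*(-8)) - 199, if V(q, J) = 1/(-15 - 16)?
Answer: -9394/31 ≈ -303.03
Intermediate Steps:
N = 207 (N = 3*((2*6)*6 - 3) = 3*(12*6 - 3) = 3*(72 - 3) = 3*69 = 207)
V(q, J) = -1/31 (V(q, J) = 1/(-31) = -1/31)
(V(P(-5), N) + (6 + 7)*(-8)) - 199 = (-1/31 + (6 + 7)*(-8)) - 199 = (-1/31 + 13*(-8)) - 199 = (-1/31 - 104) - 199 = -3225/31 - 199 = -9394/31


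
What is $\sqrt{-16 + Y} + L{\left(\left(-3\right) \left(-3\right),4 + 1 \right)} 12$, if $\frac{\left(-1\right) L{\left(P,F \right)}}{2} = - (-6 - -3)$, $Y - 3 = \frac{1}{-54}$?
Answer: $-72 + \frac{i \sqrt{4218}}{18} \approx -72.0 + 3.6081 i$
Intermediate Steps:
$Y = \frac{161}{54}$ ($Y = 3 + \frac{1}{-54} = 3 - \frac{1}{54} = \frac{161}{54} \approx 2.9815$)
$L{\left(P,F \right)} = -6$ ($L{\left(P,F \right)} = - 2 \left(- (-6 - -3)\right) = - 2 \left(- (-6 + 3)\right) = - 2 \left(\left(-1\right) \left(-3\right)\right) = \left(-2\right) 3 = -6$)
$\sqrt{-16 + Y} + L{\left(\left(-3\right) \left(-3\right),4 + 1 \right)} 12 = \sqrt{-16 + \frac{161}{54}} - 72 = \sqrt{- \frac{703}{54}} - 72 = \frac{i \sqrt{4218}}{18} - 72 = -72 + \frac{i \sqrt{4218}}{18}$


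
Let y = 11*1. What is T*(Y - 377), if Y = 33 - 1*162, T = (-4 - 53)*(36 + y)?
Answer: 1355574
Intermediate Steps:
y = 11
T = -2679 (T = (-4 - 53)*(36 + 11) = -57*47 = -2679)
Y = -129 (Y = 33 - 162 = -129)
T*(Y - 377) = -2679*(-129 - 377) = -2679*(-506) = 1355574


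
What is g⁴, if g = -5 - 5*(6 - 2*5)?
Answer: 50625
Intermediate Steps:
g = 15 (g = -5 - 5*(6 - 10) = -5 - 5*(-4) = -5 + 20 = 15)
g⁴ = 15⁴ = 50625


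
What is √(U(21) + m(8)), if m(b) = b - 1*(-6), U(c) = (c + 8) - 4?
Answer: √39 ≈ 6.2450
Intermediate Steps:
U(c) = 4 + c (U(c) = (8 + c) - 4 = 4 + c)
m(b) = 6 + b (m(b) = b + 6 = 6 + b)
√(U(21) + m(8)) = √((4 + 21) + (6 + 8)) = √(25 + 14) = √39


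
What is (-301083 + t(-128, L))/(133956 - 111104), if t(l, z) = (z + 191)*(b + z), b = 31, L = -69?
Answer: -305719/22852 ≈ -13.378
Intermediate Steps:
t(l, z) = (31 + z)*(191 + z) (t(l, z) = (z + 191)*(31 + z) = (191 + z)*(31 + z) = (31 + z)*(191 + z))
(-301083 + t(-128, L))/(133956 - 111104) = (-301083 + (5921 + (-69)² + 222*(-69)))/(133956 - 111104) = (-301083 + (5921 + 4761 - 15318))/22852 = (-301083 - 4636)*(1/22852) = -305719*1/22852 = -305719/22852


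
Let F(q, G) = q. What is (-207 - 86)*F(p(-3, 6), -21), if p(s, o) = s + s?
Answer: 1758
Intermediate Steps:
p(s, o) = 2*s
(-207 - 86)*F(p(-3, 6), -21) = (-207 - 86)*(2*(-3)) = -293*(-6) = 1758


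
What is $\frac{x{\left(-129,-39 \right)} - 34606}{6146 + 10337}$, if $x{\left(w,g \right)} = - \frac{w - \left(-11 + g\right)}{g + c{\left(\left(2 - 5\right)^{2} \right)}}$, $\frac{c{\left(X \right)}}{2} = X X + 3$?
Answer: $- \frac{4464095}{2126307} \approx -2.0995$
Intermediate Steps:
$c{\left(X \right)} = 6 + 2 X^{2}$ ($c{\left(X \right)} = 2 \left(X X + 3\right) = 2 \left(X^{2} + 3\right) = 2 \left(3 + X^{2}\right) = 6 + 2 X^{2}$)
$x{\left(w,g \right)} = - \frac{11 + w - g}{168 + g}$ ($x{\left(w,g \right)} = - \frac{w - \left(-11 + g\right)}{g + \left(6 + 2 \left(\left(2 - 5\right)^{2}\right)^{2}\right)} = - \frac{11 + w - g}{g + \left(6 + 2 \left(\left(-3\right)^{2}\right)^{2}\right)} = - \frac{11 + w - g}{g + \left(6 + 2 \cdot 9^{2}\right)} = - \frac{11 + w - g}{g + \left(6 + 2 \cdot 81\right)} = - \frac{11 + w - g}{g + \left(6 + 162\right)} = - \frac{11 + w - g}{g + 168} = - \frac{11 + w - g}{168 + g}$)
$\frac{x{\left(-129,-39 \right)} - 34606}{6146 + 10337} = \frac{\frac{-11 - 39 - -129}{168 - 39} - 34606}{6146 + 10337} = \frac{\frac{-11 - 39 + 129}{129} - 34606}{16483} = \left(\frac{1}{129} \cdot 79 - 34606\right) \frac{1}{16483} = \left(\frac{79}{129} - 34606\right) \frac{1}{16483} = \left(- \frac{4464095}{129}\right) \frac{1}{16483} = - \frac{4464095}{2126307}$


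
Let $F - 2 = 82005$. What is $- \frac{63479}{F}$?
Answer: $- \frac{63479}{82007} \approx -0.77407$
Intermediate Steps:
$F = 82007$ ($F = 2 + 82005 = 82007$)
$- \frac{63479}{F} = - \frac{63479}{82007}$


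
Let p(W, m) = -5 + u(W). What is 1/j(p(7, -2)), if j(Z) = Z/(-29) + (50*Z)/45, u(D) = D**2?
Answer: 261/12364 ≈ 0.021110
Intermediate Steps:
p(W, m) = -5 + W**2
j(Z) = 281*Z/261 (j(Z) = Z*(-1/29) + (50*Z)*(1/45) = -Z/29 + 10*Z/9 = 281*Z/261)
1/j(p(7, -2)) = 1/(281*(-5 + 7**2)/261) = 1/(281*(-5 + 49)/261) = 1/((281/261)*44) = 1/(12364/261) = 261/12364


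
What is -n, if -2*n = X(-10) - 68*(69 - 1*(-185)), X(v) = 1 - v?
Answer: -17261/2 ≈ -8630.5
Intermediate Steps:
n = 17261/2 (n = -((1 - 1*(-10)) - 68*(69 - 1*(-185)))/2 = -((1 + 10) - 68*(69 + 185))/2 = -(11 - 68*254)/2 = -(11 - 17272)/2 = -½*(-17261) = 17261/2 ≈ 8630.5)
-n = -1*17261/2 = -17261/2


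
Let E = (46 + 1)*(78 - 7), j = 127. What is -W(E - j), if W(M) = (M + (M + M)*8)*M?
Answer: -175169700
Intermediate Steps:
E = 3337 (E = 47*71 = 3337)
W(M) = 17*M**2 (W(M) = (M + (2*M)*8)*M = (M + 16*M)*M = (17*M)*M = 17*M**2)
-W(E - j) = -17*(3337 - 1*127)**2 = -17*(3337 - 127)**2 = -17*3210**2 = -17*10304100 = -1*175169700 = -175169700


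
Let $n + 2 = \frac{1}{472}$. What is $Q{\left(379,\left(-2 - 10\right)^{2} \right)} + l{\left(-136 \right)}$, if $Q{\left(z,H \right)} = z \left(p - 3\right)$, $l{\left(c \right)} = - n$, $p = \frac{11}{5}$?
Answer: $- \frac{710837}{2360} \approx -301.2$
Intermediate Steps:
$n = - \frac{943}{472}$ ($n = -2 + \frac{1}{472} = - \frac{943}{472} \approx -1.9979$)
$p = \frac{11}{5}$ ($p = 11 \cdot \frac{1}{5} = \frac{11}{5} \approx 2.2$)
$l{\left(c \right)} = \frac{943}{472}$ ($l{\left(c \right)} = \left(-1\right) \left(- \frac{943}{472}\right) = \frac{943}{472}$)
$Q{\left(z,H \right)} = - \frac{4 z}{5}$ ($Q{\left(z,H \right)} = z \left(\frac{11}{5} - 3\right) = z \left(- \frac{4}{5}\right) = - \frac{4 z}{5}$)
$Q{\left(379,\left(-2 - 10\right)^{2} \right)} + l{\left(-136 \right)} = \left(- \frac{4}{5}\right) 379 + \frac{943}{472} = - \frac{1516}{5} + \frac{943}{472} = - \frac{710837}{2360}$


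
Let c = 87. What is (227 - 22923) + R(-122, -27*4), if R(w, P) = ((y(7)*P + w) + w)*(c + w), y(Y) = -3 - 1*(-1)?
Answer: -21716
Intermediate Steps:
y(Y) = -2 (y(Y) = -3 + 1 = -2)
R(w, P) = (87 + w)*(-2*P + 2*w) (R(w, P) = ((-2*P + w) + w)*(87 + w) = ((w - 2*P) + w)*(87 + w) = (-2*P + 2*w)*(87 + w) = (87 + w)*(-2*P + 2*w))
(227 - 22923) + R(-122, -27*4) = (227 - 22923) + (-(-4698)*4 + 2*(-122)**2 + 174*(-122) - 2*(-27*4)*(-122)) = -22696 + (-174*(-108) + 2*14884 - 21228 - 2*(-108)*(-122)) = -22696 + (18792 + 29768 - 21228 - 26352) = -22696 + 980 = -21716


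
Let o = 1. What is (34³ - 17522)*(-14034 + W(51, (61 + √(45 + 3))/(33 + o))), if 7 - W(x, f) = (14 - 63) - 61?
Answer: -303140094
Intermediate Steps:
W(x, f) = 117 (W(x, f) = 7 - ((14 - 63) - 61) = 7 - (-49 - 61) = 7 - 1*(-110) = 7 + 110 = 117)
(34³ - 17522)*(-14034 + W(51, (61 + √(45 + 3))/(33 + o))) = (34³ - 17522)*(-14034 + 117) = (39304 - 17522)*(-13917) = 21782*(-13917) = -303140094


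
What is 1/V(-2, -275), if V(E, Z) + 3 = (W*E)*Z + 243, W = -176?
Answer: -1/96560 ≈ -1.0356e-5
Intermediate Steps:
V(E, Z) = 240 - 176*E*Z (V(E, Z) = -3 + ((-176*E)*Z + 243) = -3 + (-176*E*Z + 243) = -3 + (243 - 176*E*Z) = 240 - 176*E*Z)
1/V(-2, -275) = 1/(240 - 176*(-2)*(-275)) = 1/(240 - 96800) = 1/(-96560) = -1/96560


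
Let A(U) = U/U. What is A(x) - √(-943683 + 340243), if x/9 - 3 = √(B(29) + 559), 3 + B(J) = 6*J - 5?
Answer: 1 - 4*I*√37715 ≈ 1.0 - 776.81*I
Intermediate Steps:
B(J) = -8 + 6*J (B(J) = -3 + (6*J - 5) = -3 + (-5 + 6*J) = -8 + 6*J)
x = 27 + 45*√29 (x = 27 + 9*√((-8 + 6*29) + 559) = 27 + 9*√((-8 + 174) + 559) = 27 + 9*√(166 + 559) = 27 + 9*√725 = 27 + 9*(5*√29) = 27 + 45*√29 ≈ 269.33)
A(U) = 1
A(x) - √(-943683 + 340243) = 1 - √(-943683 + 340243) = 1 - √(-603440) = 1 - 4*I*√37715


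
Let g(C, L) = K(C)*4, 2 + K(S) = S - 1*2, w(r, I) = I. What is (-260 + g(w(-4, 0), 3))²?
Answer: 76176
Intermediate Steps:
K(S) = -4 + S (K(S) = -2 + (S - 1*2) = -2 + (S - 2) = -2 + (-2 + S) = -4 + S)
g(C, L) = -16 + 4*C (g(C, L) = (-4 + C)*4 = -16 + 4*C)
(-260 + g(w(-4, 0), 3))² = (-260 + (-16 + 4*0))² = (-260 + (-16 + 0))² = (-260 - 16)² = (-276)² = 76176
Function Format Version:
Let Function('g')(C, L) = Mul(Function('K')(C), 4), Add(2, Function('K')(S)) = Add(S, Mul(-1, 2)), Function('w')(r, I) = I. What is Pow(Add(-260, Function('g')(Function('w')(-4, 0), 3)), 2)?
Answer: 76176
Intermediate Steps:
Function('K')(S) = Add(-4, S) (Function('K')(S) = Add(-2, Add(S, Mul(-1, 2))) = Add(-2, Add(S, -2)) = Add(-2, Add(-2, S)) = Add(-4, S))
Function('g')(C, L) = Add(-16, Mul(4, C)) (Function('g')(C, L) = Mul(Add(-4, C), 4) = Add(-16, Mul(4, C)))
Pow(Add(-260, Function('g')(Function('w')(-4, 0), 3)), 2) = Pow(Add(-260, Add(-16, Mul(4, 0))), 2) = Pow(Add(-260, Add(-16, 0)), 2) = Pow(Add(-260, -16), 2) = Pow(-276, 2) = 76176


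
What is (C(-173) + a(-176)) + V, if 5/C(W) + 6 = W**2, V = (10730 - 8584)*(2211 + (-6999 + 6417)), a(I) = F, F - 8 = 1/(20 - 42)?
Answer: 2301333733839/658306 ≈ 3.4958e+6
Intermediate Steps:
F = 175/22 (F = 8 + 1/(20 - 42) = 8 + 1/(-22) = 8 - 1/22 = 175/22 ≈ 7.9545)
a(I) = 175/22
V = 3495834 (V = 2146*(2211 - 582) = 2146*1629 = 3495834)
C(W) = 5/(-6 + W**2)
(C(-173) + a(-176)) + V = (5/(-6 + (-173)**2) + 175/22) + 3495834 = (5/(-6 + 29929) + 175/22) + 3495834 = (5/29923 + 175/22) + 3495834 = 5236635/658306 + 3495834 = 2301333733839/658306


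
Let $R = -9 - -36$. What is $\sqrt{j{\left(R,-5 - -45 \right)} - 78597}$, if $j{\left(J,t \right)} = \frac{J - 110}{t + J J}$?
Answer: $\frac{2 i \sqrt{11619816086}}{769} \approx 280.35 i$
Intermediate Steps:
$R = 27$ ($R = -9 + 36 = 27$)
$j{\left(J,t \right)} = \frac{-110 + J}{t + J^{2}}$
$\sqrt{j{\left(R,-5 - -45 \right)} - 78597} = \sqrt{\frac{-110 + 27}{\left(-5 - -45\right) + 27^{2}} - 78597} = \sqrt{\frac{1}{\left(-5 + 45\right) + 729} \left(-83\right) - 78597} = \sqrt{\frac{1}{40 + 729} \left(-83\right) - 78597} = \sqrt{\frac{1}{769} \left(-83\right) - 78597} = \sqrt{- \frac{83}{769} - 78597} = \sqrt{- \frac{60441176}{769}} = \frac{2 i \sqrt{11619816086}}{769}$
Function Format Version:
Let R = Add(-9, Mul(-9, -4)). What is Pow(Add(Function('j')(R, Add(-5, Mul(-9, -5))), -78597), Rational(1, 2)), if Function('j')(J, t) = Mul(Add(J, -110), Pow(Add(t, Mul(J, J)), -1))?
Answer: Mul(Rational(2, 769), I, Pow(11619816086, Rational(1, 2))) ≈ Mul(280.35, I)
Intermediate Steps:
R = 27 (R = Add(-9, 36) = 27)
Function('j')(J, t) = Mul(Pow(Add(t, Pow(J, 2)), -1), Add(-110, J)) (Function('j')(J, t) = Mul(Add(-110, J), Pow(Add(t, Pow(J, 2)), -1)) = Mul(Pow(Add(t, Pow(J, 2)), -1), Add(-110, J)))
Pow(Add(Function('j')(R, Add(-5, Mul(-9, -5))), -78597), Rational(1, 2)) = Pow(Add(Mul(Pow(Add(Add(-5, Mul(-9, -5)), Pow(27, 2)), -1), Add(-110, 27)), -78597), Rational(1, 2)) = Pow(Add(Mul(Pow(Add(Add(-5, 45), 729), -1), -83), -78597), Rational(1, 2)) = Pow(Add(Mul(Pow(Add(40, 729), -1), -83), -78597), Rational(1, 2)) = Pow(Add(Mul(Pow(769, -1), -83), -78597), Rational(1, 2)) = Pow(Add(Mul(Rational(1, 769), -83), -78597), Rational(1, 2)) = Pow(Add(Rational(-83, 769), -78597), Rational(1, 2)) = Pow(Rational(-60441176, 769), Rational(1, 2)) = Mul(Rational(2, 769), I, Pow(11619816086, Rational(1, 2)))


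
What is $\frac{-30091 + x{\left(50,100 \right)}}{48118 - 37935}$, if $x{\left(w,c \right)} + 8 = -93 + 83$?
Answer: $- \frac{30109}{10183} \approx -2.9568$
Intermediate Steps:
$x{\left(w,c \right)} = -18$ ($x{\left(w,c \right)} = -8 + \left(-93 + 83\right) = -8 - 10 = -18$)
$\frac{-30091 + x{\left(50,100 \right)}}{48118 - 37935} = \frac{-30091 - 18}{48118 - 37935} = - \frac{30109}{10183}$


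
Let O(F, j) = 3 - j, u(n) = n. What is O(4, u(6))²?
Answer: 9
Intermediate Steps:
O(4, u(6))² = (3 - 1*6)² = (3 - 6)² = (-3)² = 9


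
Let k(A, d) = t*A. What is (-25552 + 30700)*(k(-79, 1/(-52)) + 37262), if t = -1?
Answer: 192231468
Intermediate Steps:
k(A, d) = -A
(-25552 + 30700)*(k(-79, 1/(-52)) + 37262) = (-25552 + 30700)*(-1*(-79) + 37262) = 5148*(79 + 37262) = 5148*37341 = 192231468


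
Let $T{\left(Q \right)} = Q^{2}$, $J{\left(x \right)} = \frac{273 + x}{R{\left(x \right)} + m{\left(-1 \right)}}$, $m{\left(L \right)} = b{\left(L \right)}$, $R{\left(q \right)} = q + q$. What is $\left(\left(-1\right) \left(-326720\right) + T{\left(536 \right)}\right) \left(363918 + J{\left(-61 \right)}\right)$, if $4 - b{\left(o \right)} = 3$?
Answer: $\frac{27037498265856}{121} \approx 2.2345 \cdot 10^{11}$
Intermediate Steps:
$R{\left(q \right)} = 2 q$
$b{\left(o \right)} = 1$ ($b{\left(o \right)} = 4 - 3 = 1$)
$m{\left(L \right)} = 1$
$J{\left(x \right)} = \frac{273 + x}{1 + 2 x}$ ($J{\left(x \right)} = \frac{273 + x}{2 x + 1} = \frac{273 + x}{1 + 2 x}$)
$\left(\left(-1\right) \left(-326720\right) + T{\left(536 \right)}\right) \left(363918 + J{\left(-61 \right)}\right) = \left(\left(-1\right) \left(-326720\right) + 536^{2}\right) \left(363918 + \frac{273 - 61}{1 + 2 \left(-61\right)}\right) = \left(326720 + 287296\right) \left(363918 + \frac{1}{1 - 122} \cdot 212\right) = 614016 \left(363918 + \frac{1}{-121} \cdot 212\right) = 614016 \left(363918 - \frac{212}{121}\right) = 614016 \cdot \frac{44033866}{121} = \frac{27037498265856}{121}$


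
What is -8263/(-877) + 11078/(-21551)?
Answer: 168360507/18900227 ≈ 8.9079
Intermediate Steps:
-8263/(-877) + 11078/(-21551) = -8263*(-1/877) + 11078*(-1/21551) = 8263/877 - 11078/21551 = 168360507/18900227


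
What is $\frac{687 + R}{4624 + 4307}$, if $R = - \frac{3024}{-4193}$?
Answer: $\frac{137315}{1783223} \approx 0.077004$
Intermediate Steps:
$R = \frac{432}{599}$ ($R = \left(-3024\right) \left(- \frac{1}{4193}\right) = \frac{432}{599} \approx 0.7212$)
$\frac{687 + R}{4624 + 4307} = \frac{687 + \frac{432}{599}}{4624 + 4307} = \frac{411945}{599 \cdot 8931} = \frac{411945}{599} \cdot \frac{1}{8931} = \frac{137315}{1783223}$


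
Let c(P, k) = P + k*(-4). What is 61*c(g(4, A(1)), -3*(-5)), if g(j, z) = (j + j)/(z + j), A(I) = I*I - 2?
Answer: -10492/3 ≈ -3497.3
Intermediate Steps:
A(I) = -2 + I² (A(I) = I² - 2 = -2 + I²)
g(j, z) = 2*j/(j + z) (g(j, z) = (2*j)/(j + z) = 2*j/(j + z))
c(P, k) = P - 4*k
61*c(g(4, A(1)), -3*(-5)) = 61*(2*4/(4 + (-2 + 1²)) - (-12)*(-5)) = 61*(2*4/(4 + (-2 + 1)) - 4*15) = 61*(2*4/(4 - 1) - 60) = 61*(2*4/3 - 60) = 61*(2*4*(⅓) - 60) = 61*(8/3 - 60) = 61*(-172/3) = -10492/3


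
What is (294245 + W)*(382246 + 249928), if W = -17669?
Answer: 174844156224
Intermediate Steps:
(294245 + W)*(382246 + 249928) = (294245 - 17669)*(382246 + 249928) = 276576*632174 = 174844156224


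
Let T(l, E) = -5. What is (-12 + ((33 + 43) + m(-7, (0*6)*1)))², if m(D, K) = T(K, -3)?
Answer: 3481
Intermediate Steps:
m(D, K) = -5
(-12 + ((33 + 43) + m(-7, (0*6)*1)))² = (-12 + ((33 + 43) - 5))² = (-12 + (76 - 5))² = (-12 + 71)² = 59² = 3481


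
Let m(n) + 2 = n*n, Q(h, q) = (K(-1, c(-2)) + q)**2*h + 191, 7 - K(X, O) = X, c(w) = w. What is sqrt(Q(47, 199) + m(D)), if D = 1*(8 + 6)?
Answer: 4*sqrt(125893) ≈ 1419.3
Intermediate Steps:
K(X, O) = 7 - X
Q(h, q) = 191 + h*(8 + q)**2 (Q(h, q) = ((7 - 1*(-1)) + q)**2*h + 191 = ((7 + 1) + q)**2*h + 191 = (8 + q)**2*h + 191 = h*(8 + q)**2 + 191 = 191 + h*(8 + q)**2)
D = 14 (D = 1*14 = 14)
m(n) = -2 + n**2 (m(n) = -2 + n*n = -2 + n**2)
sqrt(Q(47, 199) + m(D)) = sqrt((191 + 47*(8 + 199)**2) + (-2 + 14**2)) = sqrt((191 + 47*207**2) + (-2 + 196)) = sqrt((191 + 47*42849) + 194) = sqrt((191 + 2013903) + 194) = sqrt(2014094 + 194) = sqrt(2014288) = 4*sqrt(125893)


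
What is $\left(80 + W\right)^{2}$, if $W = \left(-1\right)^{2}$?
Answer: $6561$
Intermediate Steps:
$W = 1$
$\left(80 + W\right)^{2} = \left(80 + 1\right)^{2} = 81^{2} = 6561$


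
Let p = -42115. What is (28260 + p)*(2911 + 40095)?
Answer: -595848130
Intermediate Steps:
(28260 + p)*(2911 + 40095) = (28260 - 42115)*(2911 + 40095) = -13855*43006 = -595848130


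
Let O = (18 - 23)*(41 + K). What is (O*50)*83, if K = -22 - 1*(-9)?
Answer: -581000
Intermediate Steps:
K = -13 (K = -22 + 9 = -13)
O = -140 (O = (18 - 23)*(41 - 13) = -5*28 = -140)
(O*50)*83 = -140*50*83 = -7000*83 = -581000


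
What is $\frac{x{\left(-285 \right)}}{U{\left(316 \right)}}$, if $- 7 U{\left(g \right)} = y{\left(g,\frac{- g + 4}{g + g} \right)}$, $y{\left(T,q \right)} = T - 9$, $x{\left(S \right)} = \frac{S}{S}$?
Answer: $- \frac{7}{307} \approx -0.022801$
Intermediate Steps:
$x{\left(S \right)} = 1$
$y{\left(T,q \right)} = -9 + T$ ($y{\left(T,q \right)} = T - 9 = -9 + T$)
$U{\left(g \right)} = \frac{9}{7} - \frac{g}{7}$ ($U{\left(g \right)} = - \frac{-9 + g}{7} = \frac{9}{7} - \frac{g}{7}$)
$\frac{x{\left(-285 \right)}}{U{\left(316 \right)}} = 1 \frac{1}{\frac{9}{7} - \frac{316}{7}} = 1 \frac{1}{- \frac{307}{7}} = 1 \left(- \frac{7}{307}\right) = - \frac{7}{307}$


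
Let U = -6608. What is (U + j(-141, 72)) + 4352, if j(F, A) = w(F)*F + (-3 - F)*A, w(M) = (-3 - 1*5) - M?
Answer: -11073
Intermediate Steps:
w(M) = -8 - M (w(M) = (-3 - 5) - M = -8 - M)
j(F, A) = A*(-3 - F) + F*(-8 - F) (j(F, A) = (-8 - F)*F + (-3 - F)*A = F*(-8 - F) + A*(-3 - F) = A*(-3 - F) + F*(-8 - F))
(U + j(-141, 72)) + 4352 = (-6608 + (-3*72 - 1*72*(-141) - 1*(-141)*(8 - 141))) + 4352 = (-6608 + (-216 + 10152 - 1*(-141)*(-133))) + 4352 = (-6608 + (-216 + 10152 - 18753)) + 4352 = (-6608 - 8817) + 4352 = -15425 + 4352 = -11073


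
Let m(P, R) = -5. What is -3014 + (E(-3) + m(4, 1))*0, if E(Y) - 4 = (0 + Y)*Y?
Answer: -3014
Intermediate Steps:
E(Y) = 4 + Y² (E(Y) = 4 + (0 + Y)*Y = 4 + Y*Y = 4 + Y²)
-3014 + (E(-3) + m(4, 1))*0 = -3014 + ((4 + (-3)²) - 5)*0 = -3014 + ((4 + 9) - 5)*0 = -3014 + (13 - 5)*0 = -3014 + 8*0 = -3014 + 0 = -3014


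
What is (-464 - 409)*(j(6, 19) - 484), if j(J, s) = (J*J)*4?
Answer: 296820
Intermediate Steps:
j(J, s) = 4*J² (j(J, s) = J²*4 = 4*J²)
(-464 - 409)*(j(6, 19) - 484) = (-464 - 409)*(4*6² - 484) = -873*(4*36 - 484) = -873*(144 - 484) = -873*(-340) = 296820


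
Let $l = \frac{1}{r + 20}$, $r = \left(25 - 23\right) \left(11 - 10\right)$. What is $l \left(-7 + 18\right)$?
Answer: $\frac{1}{2} \approx 0.5$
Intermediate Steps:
$r = 2$ ($r = 2 \cdot 1 = 2$)
$l = \frac{1}{22}$ ($l = \frac{1}{2 + 20} = \frac{1}{22} \approx 0.045455$)
$l \left(-7 + 18\right) = \frac{-7 + 18}{22} = \frac{1}{22} \cdot 11 = \frac{1}{2}$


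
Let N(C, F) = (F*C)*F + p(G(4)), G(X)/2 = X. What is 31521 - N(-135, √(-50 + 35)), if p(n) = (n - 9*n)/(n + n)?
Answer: 29500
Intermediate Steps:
G(X) = 2*X
p(n) = -4 (p(n) = (-8*n)/((2*n)) = (-8*n)*(1/(2*n)) = -4)
N(C, F) = -4 + C*F² (N(C, F) = (F*C)*F - 4 = (C*F)*F - 4 = C*F² - 4 = -4 + C*F²)
31521 - N(-135, √(-50 + 35)) = 31521 - (-4 - 135*(√(-50 + 35))²) = 31521 - (-4 - 135*(√(-15))²) = 31521 - (-4 - 135*(I*√15)²) = 31521 - (-4 - 135*(-15)) = 31521 - (-4 + 2025) = 31521 - 1*2021 = 31521 - 2021 = 29500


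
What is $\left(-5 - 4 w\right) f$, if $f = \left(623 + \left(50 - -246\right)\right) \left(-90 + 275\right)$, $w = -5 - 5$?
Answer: $5950525$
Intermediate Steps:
$w = -10$
$f = 170015$ ($f = \left(623 + \left(50 + 246\right)\right) 185 = \left(623 + 296\right) 185 = 919 \cdot 185 = 170015$)
$\left(-5 - 4 w\right) f = \left(-5 - -40\right) 170015 = \left(-5 + 40\right) 170015 = 35 \cdot 170015 = 5950525$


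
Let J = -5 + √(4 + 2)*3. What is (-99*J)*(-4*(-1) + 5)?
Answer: 4455 - 2673*√6 ≈ -2092.5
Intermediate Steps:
J = -5 + 3*√6 (J = -5 + √6*3 = -5 + 3*√6 ≈ 2.3485)
(-99*J)*(-4*(-1) + 5) = (-99*(-5 + 3*√6))*(-4*(-1) + 5) = (495 - 297*√6)*(4 + 5) = (495 - 297*√6)*9 = 4455 - 2673*√6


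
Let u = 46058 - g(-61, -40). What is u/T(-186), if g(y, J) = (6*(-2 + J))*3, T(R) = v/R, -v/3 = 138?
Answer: 1451234/69 ≈ 21032.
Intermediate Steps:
v = -414 (v = -3*138 = -414)
T(R) = -414/R
g(y, J) = -36 + 18*J (g(y, J) = (-12 + 6*J)*3 = -36 + 18*J)
u = 46814 (u = 46058 - (-36 + 18*(-40)) = 46058 - (-36 - 720) = 46058 - 1*(-756) = 46058 + 756 = 46814)
u/T(-186) = 46814/((-414/(-186))) = 46814/((-414*(-1/186))) = 46814/(69/31) = 46814*(31/69) = 1451234/69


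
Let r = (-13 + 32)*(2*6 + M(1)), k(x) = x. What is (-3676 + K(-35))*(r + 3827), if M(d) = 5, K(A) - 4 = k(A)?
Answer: -15384050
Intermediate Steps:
K(A) = 4 + A
r = 323 (r = (-13 + 32)*(2*6 + 5) = 19*(12 + 5) = 19*17 = 323)
(-3676 + K(-35))*(r + 3827) = (-3676 + (4 - 35))*(323 + 3827) = (-3676 - 31)*4150 = -3707*4150 = -15384050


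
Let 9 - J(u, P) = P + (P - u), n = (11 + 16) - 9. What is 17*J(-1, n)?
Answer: -476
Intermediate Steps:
n = 18 (n = 27 - 9 = 18)
J(u, P) = 9 + u - 2*P (J(u, P) = 9 - (P + (P - u)) = 9 - (-u + 2*P) = 9 + (u - 2*P) = 9 + u - 2*P)
17*J(-1, n) = 17*(9 - 1 - 2*18) = 17*(9 - 1 - 36) = 17*(-28) = -476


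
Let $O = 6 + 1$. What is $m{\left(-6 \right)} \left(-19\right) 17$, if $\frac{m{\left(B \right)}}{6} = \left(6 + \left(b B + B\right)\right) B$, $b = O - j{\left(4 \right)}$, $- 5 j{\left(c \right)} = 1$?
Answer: $- \frac{2511648}{5} \approx -5.0233 \cdot 10^{5}$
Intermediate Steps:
$j{\left(c \right)} = - \frac{1}{5}$ ($j{\left(c \right)} = \left(- \frac{1}{5}\right) 1 = - \frac{1}{5}$)
$O = 7$
$b = \frac{36}{5}$ ($b = 7 - - \frac{1}{5} = 7 + \frac{1}{5} = \frac{36}{5} \approx 7.2$)
$m{\left(B \right)} = 6 B \left(6 + \frac{41 B}{5}\right)$ ($m{\left(B \right)} = 6 \left(6 + \left(\frac{36 B}{5} + B\right)\right) B = 6 \left(6 + \frac{41 B}{5}\right) B = 6 B \left(6 + \frac{41 B}{5}\right)$)
$m{\left(-6 \right)} \left(-19\right) 17 = \frac{6}{5} \left(-6\right) \left(30 + 41 \left(-6\right)\right) \left(-19\right) 17 = \frac{6}{5} \left(-6\right) \left(30 - 246\right) \left(-19\right) 17 = \frac{6}{5} \left(-6\right) \left(-216\right) \left(-19\right) 17 = \frac{7776}{5} \left(-19\right) 17 = \left(- \frac{147744}{5}\right) 17 = - \frac{2511648}{5}$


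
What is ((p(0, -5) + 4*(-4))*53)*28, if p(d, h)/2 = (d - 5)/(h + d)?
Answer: -20776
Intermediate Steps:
p(d, h) = 2*(-5 + d)/(d + h) (p(d, h) = 2*((d - 5)/(h + d)) = 2*((-5 + d)/(d + h)) = 2*(-5 + d)/(d + h))
((p(0, -5) + 4*(-4))*53)*28 = ((2*(-5 + 0)/(0 - 5) + 4*(-4))*53)*28 = ((2*(-5)/(-5) - 16)*53)*28 = ((2*(-⅕)*(-5) - 16)*53)*28 = ((2 - 16)*53)*28 = -14*53*28 = -742*28 = -20776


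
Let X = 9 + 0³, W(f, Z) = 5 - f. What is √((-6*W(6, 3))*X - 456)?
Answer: I*√402 ≈ 20.05*I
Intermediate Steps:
X = 9 (X = 9 + 0 = 9)
√((-6*W(6, 3))*X - 456) = √(-6*(5 - 1*6)*9 - 456) = √(-6*(5 - 6)*9 - 456) = √(-6*(-1)*9 - 456) = √(6*9 - 456) = √(54 - 456) = √(-402) = I*√402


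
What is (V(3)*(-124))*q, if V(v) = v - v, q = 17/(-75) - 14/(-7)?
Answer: 0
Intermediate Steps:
q = 133/75 (q = 17*(-1/75) - 14*(-1/7) = -17/75 + 2 = 133/75 ≈ 1.7733)
V(v) = 0
(V(3)*(-124))*q = (0*(-124))*(133/75) = 0*(133/75) = 0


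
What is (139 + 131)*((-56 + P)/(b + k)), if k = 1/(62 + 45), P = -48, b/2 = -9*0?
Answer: -3004560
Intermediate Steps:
b = 0 (b = 2*(-9*0) = 2*0 = 0)
k = 1/107 ≈ 0.0093458
(139 + 131)*((-56 + P)/(b + k)) = (139 + 131)*((-56 - 48)/(0 + 1/107)) = 270*(-104/1/107) = 270*(-104*107) = 270*(-11128) = -3004560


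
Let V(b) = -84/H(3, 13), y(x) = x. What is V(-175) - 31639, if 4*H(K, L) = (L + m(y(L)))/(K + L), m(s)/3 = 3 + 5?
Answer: -1176019/37 ≈ -31784.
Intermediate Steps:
m(s) = 24 (m(s) = 3*(3 + 5) = 3*8 = 24)
H(K, L) = (24 + L)/(4*(K + L)) (H(K, L) = ((L + 24)/(K + L))/4 = ((24 + L)/(K + L))/4 = (24 + L)/(4*(K + L)))
V(b) = -5376/37 (V(b) = -84*(3 + 13)/(6 + (¼)*13) = -84*16/(6 + 13/4) = -84/((1/16)*(37/4)) = -84/37/64 = -84*64/37 = -5376/37)
V(-175) - 31639 = -5376/37 - 31639 = -1176019/37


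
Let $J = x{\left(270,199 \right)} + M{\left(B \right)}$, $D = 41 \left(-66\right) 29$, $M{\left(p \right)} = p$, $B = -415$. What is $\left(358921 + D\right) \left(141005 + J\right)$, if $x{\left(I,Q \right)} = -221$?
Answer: $39366064943$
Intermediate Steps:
$D = -78474$ ($D = \left(-2706\right) 29 = -78474$)
$J = -636$ ($J = -221 - 415 = -636$)
$\left(358921 + D\right) \left(141005 + J\right) = \left(358921 - 78474\right) \left(141005 - 636\right) = 280447 \cdot 140369 = 39366064943$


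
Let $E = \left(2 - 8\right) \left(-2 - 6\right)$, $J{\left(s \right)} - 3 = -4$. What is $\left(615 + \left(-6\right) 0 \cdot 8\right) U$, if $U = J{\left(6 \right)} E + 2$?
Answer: $-28290$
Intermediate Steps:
$J{\left(s \right)} = -1$ ($J{\left(s \right)} = 3 - 4 = -1$)
$E = 48$ ($E = \left(-6\right) \left(-8\right) = 48$)
$U = -46$ ($U = \left(-1\right) 48 + 2 = -48 + 2 = -46$)
$\left(615 + \left(-6\right) 0 \cdot 8\right) U = \left(615 + \left(-6\right) 0 \cdot 8\right) \left(-46\right) = \left(615 + 0 \cdot 8\right) \left(-46\right) = \left(615 + 0\right) \left(-46\right) = 615 \left(-46\right) = -28290$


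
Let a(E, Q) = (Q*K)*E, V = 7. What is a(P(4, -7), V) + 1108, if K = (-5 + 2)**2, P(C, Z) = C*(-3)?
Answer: 352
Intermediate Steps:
P(C, Z) = -3*C
K = 9 (K = (-3)**2 = 9)
a(E, Q) = 9*E*Q (a(E, Q) = (Q*9)*E = (9*Q)*E = 9*E*Q)
a(P(4, -7), V) + 1108 = 9*(-3*4)*7 + 1108 = 9*(-12)*7 + 1108 = -756 + 1108 = 352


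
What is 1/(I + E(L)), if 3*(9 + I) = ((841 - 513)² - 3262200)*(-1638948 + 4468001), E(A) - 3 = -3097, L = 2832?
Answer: -3/8924575867957 ≈ -3.3615e-13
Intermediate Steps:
E(A) = -3094 (E(A) = 3 - 3097 = -3094)
I = -8924575858675/3 (I = -9 + (((841 - 513)² - 3262200)*(-1638948 + 4468001))/3 = -9 + ((328² - 3262200)*2829053)/3 = -9 + ((107584 - 3262200)*2829053)/3 = -9 + (-3154616*2829053)/3 = -9 + (⅓)*(-8924575858648) = -9 - 8924575858648/3 = -8924575858675/3 ≈ -2.9749e+12)
1/(I + E(L)) = 1/(-8924575858675/3 - 3094) = 1/(-8924575867957/3) = -3/8924575867957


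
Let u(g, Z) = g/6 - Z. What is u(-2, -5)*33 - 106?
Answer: 48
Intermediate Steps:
u(g, Z) = -Z + g/6 (u(g, Z) = g*(⅙) - Z = g/6 - Z = -Z + g/6)
u(-2, -5)*33 - 106 = (-1*(-5) + (⅙)*(-2))*33 - 106 = (5 - ⅓)*33 - 106 = (14/3)*33 - 106 = 154 - 106 = 48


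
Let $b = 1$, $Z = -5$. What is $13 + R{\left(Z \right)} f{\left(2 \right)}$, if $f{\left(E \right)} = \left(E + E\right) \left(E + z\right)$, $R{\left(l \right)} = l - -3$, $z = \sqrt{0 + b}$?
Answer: $-11$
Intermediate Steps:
$z = 1$ ($z = \sqrt{0 + 1} = \sqrt{1} = 1$)
$R{\left(l \right)} = 3 + l$ ($R{\left(l \right)} = l + 3 = 3 + l$)
$f{\left(E \right)} = 2 E \left(1 + E\right)$ ($f{\left(E \right)} = \left(E + E\right) \left(E + 1\right) = 2 E \left(1 + E\right)$)
$13 + R{\left(Z \right)} f{\left(2 \right)} = 13 + \left(3 - 5\right) 2 \cdot 2 \left(1 + 2\right) = 13 - 2 \cdot 2 \cdot 2 \cdot 3 = 13 - 24 = -11$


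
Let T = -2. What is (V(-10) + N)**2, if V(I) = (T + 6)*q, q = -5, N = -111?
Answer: 17161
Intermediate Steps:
V(I) = -20 (V(I) = (-2 + 6)*(-5) = 4*(-5) = -20)
(V(-10) + N)**2 = (-20 - 111)**2 = (-131)**2 = 17161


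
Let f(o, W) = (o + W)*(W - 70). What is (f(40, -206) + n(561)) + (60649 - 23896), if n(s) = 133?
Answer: 82702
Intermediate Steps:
f(o, W) = (-70 + W)*(W + o) (f(o, W) = (W + o)*(-70 + W) = (-70 + W)*(W + o))
(f(40, -206) + n(561)) + (60649 - 23896) = (((-206)**2 - 70*(-206) - 70*40 - 206*40) + 133) + (60649 - 23896) = ((42436 + 14420 - 2800 - 8240) + 133) + 36753 = (45816 + 133) + 36753 = 45949 + 36753 = 82702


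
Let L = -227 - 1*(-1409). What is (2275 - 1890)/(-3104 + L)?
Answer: -385/1922 ≈ -0.20031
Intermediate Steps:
L = 1182 (L = -227 + 1409 = 1182)
(2275 - 1890)/(-3104 + L) = (2275 - 1890)/(-3104 + 1182) = 385/(-1922) = 385*(-1/1922) = -385/1922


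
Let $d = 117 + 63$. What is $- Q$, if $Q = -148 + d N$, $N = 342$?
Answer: $-61412$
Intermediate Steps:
$d = 180$
$Q = 61412$ ($Q = -148 + 180 \cdot 342 = -148 + 61560 = 61412$)
$- Q = \left(-1\right) 61412 = -61412$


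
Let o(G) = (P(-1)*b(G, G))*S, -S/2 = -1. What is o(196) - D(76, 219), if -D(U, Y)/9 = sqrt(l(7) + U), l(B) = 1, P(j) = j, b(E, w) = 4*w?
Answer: -1568 + 9*sqrt(77) ≈ -1489.0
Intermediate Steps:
S = 2 (S = -2*(-1) = 2)
D(U, Y) = -9*sqrt(1 + U)
o(G) = -8*G (o(G) = -4*G*2 = -8*G)
o(196) - D(76, 219) = -8*196 - (-9)*sqrt(1 + 76) = -1568 - (-9)*sqrt(77) = -1568 + 9*sqrt(77)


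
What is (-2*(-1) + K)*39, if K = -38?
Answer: -1404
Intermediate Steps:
(-2*(-1) + K)*39 = (-2*(-1) - 38)*39 = (2 - 38)*39 = -36*39 = -1404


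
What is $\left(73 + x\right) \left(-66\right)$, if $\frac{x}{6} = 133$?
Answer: $-57486$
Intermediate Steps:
$x = 798$ ($x = 6 \cdot 133 = 798$)
$\left(73 + x\right) \left(-66\right) = \left(73 + 798\right) \left(-66\right) = 871 \left(-66\right) = -57486$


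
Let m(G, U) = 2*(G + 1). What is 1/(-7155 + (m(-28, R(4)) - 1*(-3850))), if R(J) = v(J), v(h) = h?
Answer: -1/3359 ≈ -0.00029771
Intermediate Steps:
R(J) = J
m(G, U) = 2 + 2*G (m(G, U) = 2*(1 + G) = 2 + 2*G)
1/(-7155 + (m(-28, R(4)) - 1*(-3850))) = 1/(-7155 + ((2 + 2*(-28)) - 1*(-3850))) = 1/(-7155 + ((2 - 56) + 3850)) = 1/(-7155 + (-54 + 3850)) = 1/(-7155 + 3796) = 1/(-3359) = -1/3359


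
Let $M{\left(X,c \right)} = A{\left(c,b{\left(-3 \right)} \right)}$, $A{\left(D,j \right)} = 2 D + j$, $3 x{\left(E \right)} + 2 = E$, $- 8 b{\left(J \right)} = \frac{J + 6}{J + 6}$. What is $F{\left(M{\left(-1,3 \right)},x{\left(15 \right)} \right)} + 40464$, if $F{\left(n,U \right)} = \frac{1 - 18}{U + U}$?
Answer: $\frac{1052013}{26} \approx 40462.0$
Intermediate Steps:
$b{\left(J \right)} = - \frac{1}{8}$ ($b{\left(J \right)} = - \frac{\left(J + 6\right) \frac{1}{J + 6}}{8} = - \frac{\left(6 + J\right) \frac{1}{6 + J}}{8} = \left(- \frac{1}{8}\right) 1 = - \frac{1}{8}$)
$x{\left(E \right)} = - \frac{2}{3} + \frac{E}{3}$
$A{\left(D,j \right)} = j + 2 D$
$M{\left(X,c \right)} = - \frac{1}{8} + 2 c$
$F{\left(n,U \right)} = - \frac{17}{2 U}$
$F{\left(M{\left(-1,3 \right)},x{\left(15 \right)} \right)} + 40464 = - \frac{17}{2 \left(- \frac{2}{3} + \frac{1}{3} \cdot 15\right)} + 40464 = - \frac{17}{2 \left(- \frac{2}{3} + 5\right)} + 40464 = - \frac{17}{2 \cdot \frac{13}{3}} + 40464 = \left(- \frac{17}{2}\right) \frac{3}{13} + 40464 = - \frac{51}{26} + 40464 = \frac{1052013}{26}$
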